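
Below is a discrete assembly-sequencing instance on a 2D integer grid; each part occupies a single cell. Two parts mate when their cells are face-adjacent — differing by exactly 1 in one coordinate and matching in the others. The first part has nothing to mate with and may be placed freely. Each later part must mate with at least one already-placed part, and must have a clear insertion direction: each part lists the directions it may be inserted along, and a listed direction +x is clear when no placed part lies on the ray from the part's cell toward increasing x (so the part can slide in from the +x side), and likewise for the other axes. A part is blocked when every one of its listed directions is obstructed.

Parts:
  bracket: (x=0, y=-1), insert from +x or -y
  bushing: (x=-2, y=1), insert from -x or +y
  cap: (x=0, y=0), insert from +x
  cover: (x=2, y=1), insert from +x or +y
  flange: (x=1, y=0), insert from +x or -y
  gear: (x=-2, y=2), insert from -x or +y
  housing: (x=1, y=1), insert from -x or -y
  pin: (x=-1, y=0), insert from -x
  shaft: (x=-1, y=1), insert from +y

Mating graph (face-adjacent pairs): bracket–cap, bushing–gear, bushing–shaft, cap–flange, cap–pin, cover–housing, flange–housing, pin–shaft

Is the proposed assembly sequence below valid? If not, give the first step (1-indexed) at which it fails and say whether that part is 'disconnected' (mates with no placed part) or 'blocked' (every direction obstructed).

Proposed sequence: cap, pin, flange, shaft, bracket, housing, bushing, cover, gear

1. cap@(0, 0) [+x clear] — {cap}
2. pin@(-1, 0) [-x clear] — {cap, pin}
3. flange@(1, 0) [+x clear] — {cap, flange, pin}
4. shaft@(-1, 1) [+y clear] — {cap, flange, pin, shaft}
5. bracket@(0, -1) [+x clear] — {bracket, cap, flange, pin, shaft}
6. housing@(1, 1) — -x/-y all obstructed ⇒ blocked

Invalid at step 6 (blocked)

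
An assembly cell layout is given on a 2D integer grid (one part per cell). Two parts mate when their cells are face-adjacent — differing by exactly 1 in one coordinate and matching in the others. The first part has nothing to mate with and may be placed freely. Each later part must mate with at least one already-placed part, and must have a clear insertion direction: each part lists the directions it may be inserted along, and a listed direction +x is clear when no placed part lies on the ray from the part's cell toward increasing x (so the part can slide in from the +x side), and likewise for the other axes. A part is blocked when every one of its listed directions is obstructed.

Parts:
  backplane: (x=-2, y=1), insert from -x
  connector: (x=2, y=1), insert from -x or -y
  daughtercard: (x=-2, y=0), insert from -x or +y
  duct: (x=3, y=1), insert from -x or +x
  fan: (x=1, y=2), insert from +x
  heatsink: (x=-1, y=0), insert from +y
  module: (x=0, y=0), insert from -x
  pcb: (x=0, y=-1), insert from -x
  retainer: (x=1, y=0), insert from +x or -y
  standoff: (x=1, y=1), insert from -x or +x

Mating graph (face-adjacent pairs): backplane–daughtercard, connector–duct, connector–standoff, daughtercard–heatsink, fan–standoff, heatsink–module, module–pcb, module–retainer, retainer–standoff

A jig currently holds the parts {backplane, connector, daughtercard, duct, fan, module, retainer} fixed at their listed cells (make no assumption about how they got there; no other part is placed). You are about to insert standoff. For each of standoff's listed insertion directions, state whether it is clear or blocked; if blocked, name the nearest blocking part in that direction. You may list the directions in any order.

+x: blocked by connector; -x: blocked by backplane

-x: nearest on ray is backplane@(-2, 1) ⇒ blocked
+x: nearest on ray is connector@(2, 1) ⇒ blocked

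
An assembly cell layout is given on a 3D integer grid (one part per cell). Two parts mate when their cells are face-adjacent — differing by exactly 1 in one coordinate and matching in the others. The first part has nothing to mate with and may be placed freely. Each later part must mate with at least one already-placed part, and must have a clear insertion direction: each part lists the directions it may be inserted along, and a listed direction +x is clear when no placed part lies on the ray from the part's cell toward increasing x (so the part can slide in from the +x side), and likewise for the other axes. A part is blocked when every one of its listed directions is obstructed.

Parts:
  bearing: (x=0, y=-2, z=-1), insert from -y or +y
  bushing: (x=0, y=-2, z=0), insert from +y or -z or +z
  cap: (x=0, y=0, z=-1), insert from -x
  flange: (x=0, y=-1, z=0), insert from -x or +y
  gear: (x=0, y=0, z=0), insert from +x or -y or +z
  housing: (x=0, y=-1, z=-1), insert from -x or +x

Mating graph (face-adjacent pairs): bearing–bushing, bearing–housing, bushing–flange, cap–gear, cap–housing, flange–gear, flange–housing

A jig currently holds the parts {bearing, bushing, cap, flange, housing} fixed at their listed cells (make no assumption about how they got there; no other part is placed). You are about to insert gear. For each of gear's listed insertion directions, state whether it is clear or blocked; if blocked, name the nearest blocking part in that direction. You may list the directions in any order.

+x: ray from gear(0, 0, 0) has no placed part ⇒ clear
-y: nearest on ray is flange@(0, -1, 0) ⇒ blocked
+z: ray from gear(0, 0, 0) has no placed part ⇒ clear

+x: clear; +z: clear; -y: blocked by flange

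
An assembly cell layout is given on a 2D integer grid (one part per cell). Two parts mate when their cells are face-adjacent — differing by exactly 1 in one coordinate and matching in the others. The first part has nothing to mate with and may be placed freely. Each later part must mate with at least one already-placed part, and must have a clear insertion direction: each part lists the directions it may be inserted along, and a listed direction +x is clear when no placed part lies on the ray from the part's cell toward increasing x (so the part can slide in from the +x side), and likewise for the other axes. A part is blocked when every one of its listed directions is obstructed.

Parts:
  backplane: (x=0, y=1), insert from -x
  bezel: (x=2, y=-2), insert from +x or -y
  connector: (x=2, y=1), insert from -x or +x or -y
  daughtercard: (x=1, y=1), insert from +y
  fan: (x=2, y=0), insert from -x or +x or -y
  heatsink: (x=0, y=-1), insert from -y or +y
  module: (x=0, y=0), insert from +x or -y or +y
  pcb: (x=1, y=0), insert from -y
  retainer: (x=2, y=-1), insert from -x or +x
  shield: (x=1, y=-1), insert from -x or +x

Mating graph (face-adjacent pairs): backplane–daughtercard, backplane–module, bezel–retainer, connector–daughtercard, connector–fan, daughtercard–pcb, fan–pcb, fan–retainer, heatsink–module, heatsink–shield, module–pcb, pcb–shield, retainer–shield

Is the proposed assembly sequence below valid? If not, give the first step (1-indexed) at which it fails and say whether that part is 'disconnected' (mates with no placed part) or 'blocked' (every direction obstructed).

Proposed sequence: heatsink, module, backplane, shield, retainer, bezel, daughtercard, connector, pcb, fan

Invalid at step 9 (blocked)

1. heatsink@(0, -1) [-y clear] — {heatsink}
2. module@(0, 0) [+x clear] — {heatsink, module}
3. backplane@(0, 1) [-x clear] — {backplane, heatsink, module}
4. shield@(1, -1) [+x clear] — {backplane, heatsink, module, shield}
5. retainer@(2, -1) [+x clear] — {backplane, heatsink, module, retainer, shield}
6. bezel@(2, -2) [+x clear] — {backplane, bezel, heatsink, module, retainer, shield}
7. daughtercard@(1, 1) [+y clear] — {backplane, bezel, daughtercard, heatsink, module, retainer, shield}
8. connector@(2, 1) [+x clear] — {backplane, bezel, connector, daughtercard, heatsink, module, retainer, shield}
9. pcb@(1, 0) — -y all obstructed ⇒ blocked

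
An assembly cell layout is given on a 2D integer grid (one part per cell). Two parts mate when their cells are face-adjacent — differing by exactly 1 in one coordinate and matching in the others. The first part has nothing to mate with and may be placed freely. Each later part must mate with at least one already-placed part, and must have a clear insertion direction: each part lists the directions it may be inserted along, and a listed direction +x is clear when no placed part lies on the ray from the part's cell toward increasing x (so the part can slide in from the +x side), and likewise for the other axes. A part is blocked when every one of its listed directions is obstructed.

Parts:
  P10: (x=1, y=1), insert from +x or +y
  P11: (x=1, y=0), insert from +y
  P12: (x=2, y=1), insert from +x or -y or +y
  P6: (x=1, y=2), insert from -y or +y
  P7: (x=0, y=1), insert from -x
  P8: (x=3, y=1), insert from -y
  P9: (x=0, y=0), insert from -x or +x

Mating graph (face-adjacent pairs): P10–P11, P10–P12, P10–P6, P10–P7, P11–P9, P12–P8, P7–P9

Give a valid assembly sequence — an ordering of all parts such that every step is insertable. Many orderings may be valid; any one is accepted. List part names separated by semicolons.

P11; P9; P7; P10; P12; P8; P6

1. P11@(1, 0) [+y clear] — {P11}
2. P9@(0, 0) [-x clear] — {P11, P9}
3. P7@(0, 1) [-x clear] — {P11, P7, P9}
4. P10@(1, 1) [+x clear] — {P10, P11, P7, P9}
5. P12@(2, 1) [+x clear] — {P10, P11, P12, P7, P9}
6. P8@(3, 1) [-y clear] — {P10, P11, P12, P7, P8, P9}
7. P6@(1, 2) [+y clear] — {P10, P11, P12, P6, P7, P8, P9}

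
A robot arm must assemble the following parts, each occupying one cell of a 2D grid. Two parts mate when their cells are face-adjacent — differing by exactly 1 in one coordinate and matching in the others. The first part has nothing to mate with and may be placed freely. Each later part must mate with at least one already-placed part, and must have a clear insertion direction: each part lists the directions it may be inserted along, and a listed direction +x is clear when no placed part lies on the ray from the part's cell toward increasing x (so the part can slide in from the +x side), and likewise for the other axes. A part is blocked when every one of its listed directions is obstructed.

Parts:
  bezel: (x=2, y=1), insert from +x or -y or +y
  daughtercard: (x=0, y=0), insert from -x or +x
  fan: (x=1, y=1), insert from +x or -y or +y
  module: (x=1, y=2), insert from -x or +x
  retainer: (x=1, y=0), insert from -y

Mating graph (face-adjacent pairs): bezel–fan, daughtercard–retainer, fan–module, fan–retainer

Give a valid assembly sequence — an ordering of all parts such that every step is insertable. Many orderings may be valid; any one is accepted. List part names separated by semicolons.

1. bezel@(2, 1) [+x clear] — {bezel}
2. fan@(1, 1) [-y clear] — {bezel, fan}
3. module@(1, 2) [-x clear] — {bezel, fan, module}
4. retainer@(1, 0) [-y clear] — {bezel, fan, module, retainer}
5. daughtercard@(0, 0) [-x clear] — {bezel, daughtercard, fan, module, retainer}

bezel; fan; module; retainer; daughtercard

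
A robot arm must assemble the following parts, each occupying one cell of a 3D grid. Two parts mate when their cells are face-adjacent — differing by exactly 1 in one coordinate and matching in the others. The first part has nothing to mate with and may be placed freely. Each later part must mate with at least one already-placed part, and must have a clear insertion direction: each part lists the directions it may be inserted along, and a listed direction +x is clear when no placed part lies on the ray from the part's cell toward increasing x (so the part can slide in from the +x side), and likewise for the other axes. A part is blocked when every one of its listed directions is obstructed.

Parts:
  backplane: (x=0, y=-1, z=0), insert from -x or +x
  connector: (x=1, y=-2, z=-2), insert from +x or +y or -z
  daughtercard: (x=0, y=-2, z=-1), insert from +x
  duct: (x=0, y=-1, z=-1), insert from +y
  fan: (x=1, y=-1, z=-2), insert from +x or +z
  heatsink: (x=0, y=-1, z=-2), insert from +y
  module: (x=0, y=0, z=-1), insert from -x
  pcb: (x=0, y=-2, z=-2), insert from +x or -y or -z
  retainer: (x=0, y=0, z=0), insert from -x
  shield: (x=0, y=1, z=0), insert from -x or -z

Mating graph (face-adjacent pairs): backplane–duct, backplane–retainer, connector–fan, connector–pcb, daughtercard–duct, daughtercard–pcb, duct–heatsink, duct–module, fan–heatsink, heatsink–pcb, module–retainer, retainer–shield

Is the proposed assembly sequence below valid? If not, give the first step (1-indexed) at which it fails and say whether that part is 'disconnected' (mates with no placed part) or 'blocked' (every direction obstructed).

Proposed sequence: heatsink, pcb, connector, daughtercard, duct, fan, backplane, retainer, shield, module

1. heatsink@(0, -1, -2) [+y clear] — {heatsink}
2. pcb@(0, -2, -2) [+x clear] — {heatsink, pcb}
3. connector@(1, -2, -2) [+x clear] — {connector, heatsink, pcb}
4. daughtercard@(0, -2, -1) [+x clear] — {connector, daughtercard, heatsink, pcb}
5. duct@(0, -1, -1) [+y clear] — {connector, daughtercard, duct, heatsink, pcb}
6. fan@(1, -1, -2) [+x clear] — {connector, daughtercard, duct, fan, heatsink, pcb}
7. backplane@(0, -1, 0) [-x clear] — {backplane, connector, daughtercard, duct, fan, heatsink, pcb}
8. retainer@(0, 0, 0) [-x clear] — {backplane, connector, daughtercard, duct, fan, heatsink, pcb, retainer}
9. shield@(0, 1, 0) [-x clear] — {backplane, connector, daughtercard, duct, fan, heatsink, pcb, retainer, shield}
10. module@(0, 0, -1) [-x clear] — {backplane, connector, daughtercard, duct, fan, heatsink, module, pcb, retainer, shield}

Valid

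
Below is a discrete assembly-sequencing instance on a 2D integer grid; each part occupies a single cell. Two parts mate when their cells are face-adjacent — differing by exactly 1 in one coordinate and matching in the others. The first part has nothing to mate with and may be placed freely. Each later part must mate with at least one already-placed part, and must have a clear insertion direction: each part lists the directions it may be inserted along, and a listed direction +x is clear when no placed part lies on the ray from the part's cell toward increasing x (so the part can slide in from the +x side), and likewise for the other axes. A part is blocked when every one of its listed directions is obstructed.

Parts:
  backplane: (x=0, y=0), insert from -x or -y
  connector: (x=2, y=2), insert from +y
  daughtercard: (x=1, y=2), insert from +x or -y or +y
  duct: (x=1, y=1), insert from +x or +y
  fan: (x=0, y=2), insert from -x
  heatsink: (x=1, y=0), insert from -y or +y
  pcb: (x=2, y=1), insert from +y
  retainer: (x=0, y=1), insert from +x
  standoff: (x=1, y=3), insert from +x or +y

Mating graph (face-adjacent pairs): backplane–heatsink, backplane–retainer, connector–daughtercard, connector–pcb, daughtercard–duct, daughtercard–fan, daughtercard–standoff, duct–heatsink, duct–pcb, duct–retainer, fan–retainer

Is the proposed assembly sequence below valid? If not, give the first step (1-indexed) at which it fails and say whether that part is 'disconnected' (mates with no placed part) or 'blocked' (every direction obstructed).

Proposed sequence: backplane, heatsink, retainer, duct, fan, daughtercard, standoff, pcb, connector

1. backplane@(0, 0) [-x clear] — {backplane}
2. heatsink@(1, 0) [-y clear] — {backplane, heatsink}
3. retainer@(0, 1) [+x clear] — {backplane, heatsink, retainer}
4. duct@(1, 1) [+x clear] — {backplane, duct, heatsink, retainer}
5. fan@(0, 2) [-x clear] — {backplane, duct, fan, heatsink, retainer}
6. daughtercard@(1, 2) [+x clear] — {backplane, daughtercard, duct, fan, heatsink, retainer}
7. standoff@(1, 3) [+x clear] — {backplane, daughtercard, duct, fan, heatsink, retainer, standoff}
8. pcb@(2, 1) [+y clear] — {backplane, daughtercard, duct, fan, heatsink, pcb, retainer, standoff}
9. connector@(2, 2) [+y clear] — {backplane, connector, daughtercard, duct, fan, heatsink, pcb, retainer, standoff}

Valid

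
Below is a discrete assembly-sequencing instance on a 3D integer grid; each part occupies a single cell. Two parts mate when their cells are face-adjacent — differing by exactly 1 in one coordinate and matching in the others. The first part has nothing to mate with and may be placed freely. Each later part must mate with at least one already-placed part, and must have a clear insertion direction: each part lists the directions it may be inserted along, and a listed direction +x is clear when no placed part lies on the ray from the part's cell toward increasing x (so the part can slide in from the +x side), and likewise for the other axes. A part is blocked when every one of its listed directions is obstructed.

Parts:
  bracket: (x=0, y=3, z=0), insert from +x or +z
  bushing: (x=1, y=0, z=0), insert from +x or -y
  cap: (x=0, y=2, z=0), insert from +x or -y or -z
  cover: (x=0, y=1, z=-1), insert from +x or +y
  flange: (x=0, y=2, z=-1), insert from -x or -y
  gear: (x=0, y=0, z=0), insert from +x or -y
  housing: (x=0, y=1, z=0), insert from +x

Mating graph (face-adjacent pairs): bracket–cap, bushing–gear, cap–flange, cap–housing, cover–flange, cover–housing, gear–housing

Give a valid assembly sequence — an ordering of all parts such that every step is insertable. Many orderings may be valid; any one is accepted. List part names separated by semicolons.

1. housing@(0, 1, 0) [+x clear] — {housing}
2. cover@(0, 1, -1) [+x clear] — {cover, housing}
3. cap@(0, 2, 0) [+x clear] — {cap, cover, housing}
4. flange@(0, 2, -1) [-x clear] — {cap, cover, flange, housing}
5. gear@(0, 0, 0) [+x clear] — {cap, cover, flange, gear, housing}
6. bracket@(0, 3, 0) [+x clear] — {bracket, cap, cover, flange, gear, housing}
7. bushing@(1, 0, 0) [+x clear] — {bracket, bushing, cap, cover, flange, gear, housing}

housing; cover; cap; flange; gear; bracket; bushing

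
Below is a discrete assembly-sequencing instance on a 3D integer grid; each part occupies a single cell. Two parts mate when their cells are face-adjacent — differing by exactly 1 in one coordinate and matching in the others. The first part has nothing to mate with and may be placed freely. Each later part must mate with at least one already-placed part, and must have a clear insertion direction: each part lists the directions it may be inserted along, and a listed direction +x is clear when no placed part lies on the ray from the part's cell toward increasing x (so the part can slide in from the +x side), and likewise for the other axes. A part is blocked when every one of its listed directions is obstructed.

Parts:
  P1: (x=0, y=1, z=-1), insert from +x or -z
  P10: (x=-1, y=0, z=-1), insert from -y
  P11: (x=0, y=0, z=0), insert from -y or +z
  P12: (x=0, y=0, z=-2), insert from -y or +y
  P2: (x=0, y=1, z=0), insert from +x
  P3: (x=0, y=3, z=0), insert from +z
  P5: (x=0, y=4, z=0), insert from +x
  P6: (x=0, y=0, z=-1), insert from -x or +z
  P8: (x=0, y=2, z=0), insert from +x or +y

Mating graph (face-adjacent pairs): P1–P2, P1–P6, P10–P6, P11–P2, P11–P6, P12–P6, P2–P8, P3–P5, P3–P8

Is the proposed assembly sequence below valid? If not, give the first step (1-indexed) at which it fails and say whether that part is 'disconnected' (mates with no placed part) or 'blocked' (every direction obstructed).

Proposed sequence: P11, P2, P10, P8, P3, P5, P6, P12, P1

Invalid at step 3 (disconnected)

1. P11@(0, 0, 0) [-y clear] — {P11}
2. P2@(0, 1, 0) [+x clear] — {P11, P2}
3. P10@(-1, 0, -1) — no placed neighbour ⇒ disconnected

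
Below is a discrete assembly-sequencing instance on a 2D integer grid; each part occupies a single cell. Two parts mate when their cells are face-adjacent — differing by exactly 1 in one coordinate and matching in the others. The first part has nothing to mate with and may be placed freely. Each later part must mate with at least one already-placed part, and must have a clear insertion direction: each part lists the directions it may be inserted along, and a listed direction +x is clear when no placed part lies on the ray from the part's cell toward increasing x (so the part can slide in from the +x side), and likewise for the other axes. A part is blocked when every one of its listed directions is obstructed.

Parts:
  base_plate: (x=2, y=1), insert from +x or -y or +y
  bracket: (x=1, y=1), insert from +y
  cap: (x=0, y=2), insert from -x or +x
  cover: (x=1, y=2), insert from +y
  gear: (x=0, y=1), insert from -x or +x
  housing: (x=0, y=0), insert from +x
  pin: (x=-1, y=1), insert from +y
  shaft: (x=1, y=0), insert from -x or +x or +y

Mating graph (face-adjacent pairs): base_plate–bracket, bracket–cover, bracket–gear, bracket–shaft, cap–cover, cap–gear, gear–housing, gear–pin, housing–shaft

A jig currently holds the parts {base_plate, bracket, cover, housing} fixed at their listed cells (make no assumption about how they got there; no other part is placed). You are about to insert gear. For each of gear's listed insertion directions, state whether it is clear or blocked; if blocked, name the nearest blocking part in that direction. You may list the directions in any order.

-x: ray from gear(0, 1) has no placed part ⇒ clear
+x: nearest on ray is bracket@(1, 1) ⇒ blocked

+x: blocked by bracket; -x: clear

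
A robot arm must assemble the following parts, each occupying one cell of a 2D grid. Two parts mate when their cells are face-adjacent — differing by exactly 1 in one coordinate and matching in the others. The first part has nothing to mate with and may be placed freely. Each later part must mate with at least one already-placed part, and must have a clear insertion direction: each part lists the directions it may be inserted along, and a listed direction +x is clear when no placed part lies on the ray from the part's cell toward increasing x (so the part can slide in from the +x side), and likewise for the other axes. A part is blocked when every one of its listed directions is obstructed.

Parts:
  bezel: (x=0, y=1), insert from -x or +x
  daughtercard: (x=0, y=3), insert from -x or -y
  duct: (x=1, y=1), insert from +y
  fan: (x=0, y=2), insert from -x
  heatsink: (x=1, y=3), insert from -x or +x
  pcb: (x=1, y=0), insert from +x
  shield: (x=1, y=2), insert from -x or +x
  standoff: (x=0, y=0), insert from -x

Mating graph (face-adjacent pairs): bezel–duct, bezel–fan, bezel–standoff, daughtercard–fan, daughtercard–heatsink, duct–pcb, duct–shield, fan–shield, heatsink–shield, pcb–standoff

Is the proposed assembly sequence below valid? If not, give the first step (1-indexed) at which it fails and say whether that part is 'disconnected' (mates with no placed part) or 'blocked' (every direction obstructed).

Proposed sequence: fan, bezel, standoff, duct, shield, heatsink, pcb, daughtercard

1. fan@(0, 2) [-x clear] — {fan}
2. bezel@(0, 1) [-x clear] — {bezel, fan}
3. standoff@(0, 0) [-x clear] — {bezel, fan, standoff}
4. duct@(1, 1) [+y clear] — {bezel, duct, fan, standoff}
5. shield@(1, 2) [+x clear] — {bezel, duct, fan, shield, standoff}
6. heatsink@(1, 3) [-x clear] — {bezel, duct, fan, heatsink, shield, standoff}
7. pcb@(1, 0) [+x clear] — {bezel, duct, fan, heatsink, pcb, shield, standoff}
8. daughtercard@(0, 3) [-x clear] — {bezel, daughtercard, duct, fan, heatsink, pcb, shield, standoff}

Valid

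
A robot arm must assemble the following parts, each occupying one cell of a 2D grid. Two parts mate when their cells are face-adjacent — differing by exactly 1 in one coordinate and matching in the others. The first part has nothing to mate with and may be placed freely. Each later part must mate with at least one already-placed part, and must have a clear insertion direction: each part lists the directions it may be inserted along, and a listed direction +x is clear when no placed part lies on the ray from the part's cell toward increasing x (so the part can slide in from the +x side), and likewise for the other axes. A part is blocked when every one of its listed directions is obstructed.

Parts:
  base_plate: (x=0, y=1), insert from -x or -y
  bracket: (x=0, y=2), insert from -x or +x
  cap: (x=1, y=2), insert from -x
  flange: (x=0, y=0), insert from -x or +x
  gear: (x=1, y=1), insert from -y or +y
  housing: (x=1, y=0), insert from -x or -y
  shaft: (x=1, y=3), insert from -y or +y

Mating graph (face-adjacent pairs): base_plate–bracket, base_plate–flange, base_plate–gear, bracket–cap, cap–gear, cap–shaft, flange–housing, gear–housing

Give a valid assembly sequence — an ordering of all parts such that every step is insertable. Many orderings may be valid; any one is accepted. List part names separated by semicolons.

housing; flange; gear; cap; base_plate; shaft; bracket

1. housing@(1, 0) [-x clear] — {housing}
2. flange@(0, 0) [-x clear] — {flange, housing}
3. gear@(1, 1) [+y clear] — {flange, gear, housing}
4. cap@(1, 2) [-x clear] — {cap, flange, gear, housing}
5. base_plate@(0, 1) [-x clear] — {base_plate, cap, flange, gear, housing}
6. shaft@(1, 3) [+y clear] — {base_plate, cap, flange, gear, housing, shaft}
7. bracket@(0, 2) [-x clear] — {base_plate, bracket, cap, flange, gear, housing, shaft}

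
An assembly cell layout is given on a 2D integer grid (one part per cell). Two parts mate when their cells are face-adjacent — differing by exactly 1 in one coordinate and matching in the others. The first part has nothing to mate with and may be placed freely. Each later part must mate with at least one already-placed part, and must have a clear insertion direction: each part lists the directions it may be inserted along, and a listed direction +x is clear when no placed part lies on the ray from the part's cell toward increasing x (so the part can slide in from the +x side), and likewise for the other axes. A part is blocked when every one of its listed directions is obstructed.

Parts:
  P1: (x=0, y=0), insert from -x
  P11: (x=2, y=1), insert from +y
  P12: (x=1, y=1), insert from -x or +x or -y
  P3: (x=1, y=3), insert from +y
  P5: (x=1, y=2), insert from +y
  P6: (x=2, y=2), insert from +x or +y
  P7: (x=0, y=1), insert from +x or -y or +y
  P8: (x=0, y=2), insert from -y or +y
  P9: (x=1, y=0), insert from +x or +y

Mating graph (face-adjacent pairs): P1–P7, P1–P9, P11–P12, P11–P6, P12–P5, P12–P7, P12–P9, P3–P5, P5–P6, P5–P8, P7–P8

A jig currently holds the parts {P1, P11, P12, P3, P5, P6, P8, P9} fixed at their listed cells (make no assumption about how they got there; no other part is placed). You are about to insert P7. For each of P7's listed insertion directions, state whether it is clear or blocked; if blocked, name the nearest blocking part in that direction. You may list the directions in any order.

+x: blocked by P12; +y: blocked by P8; -y: blocked by P1

+x: nearest on ray is P12@(1, 1) ⇒ blocked
-y: nearest on ray is P1@(0, 0) ⇒ blocked
+y: nearest on ray is P8@(0, 2) ⇒ blocked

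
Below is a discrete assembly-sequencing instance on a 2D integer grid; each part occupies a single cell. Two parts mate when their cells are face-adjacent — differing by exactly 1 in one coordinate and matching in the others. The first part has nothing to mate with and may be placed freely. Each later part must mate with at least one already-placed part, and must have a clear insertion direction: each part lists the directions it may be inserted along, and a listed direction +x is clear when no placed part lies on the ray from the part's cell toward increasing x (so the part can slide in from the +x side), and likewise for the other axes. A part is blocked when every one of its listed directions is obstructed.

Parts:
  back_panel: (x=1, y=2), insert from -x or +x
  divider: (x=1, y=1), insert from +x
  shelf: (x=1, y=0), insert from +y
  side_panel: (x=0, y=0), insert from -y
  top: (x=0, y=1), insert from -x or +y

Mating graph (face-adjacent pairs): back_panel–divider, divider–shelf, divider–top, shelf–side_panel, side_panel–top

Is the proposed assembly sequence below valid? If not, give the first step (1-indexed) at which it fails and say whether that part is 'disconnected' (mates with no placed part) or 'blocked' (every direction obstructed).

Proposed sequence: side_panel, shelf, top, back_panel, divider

1. side_panel@(0, 0) [-y clear] — {side_panel}
2. shelf@(1, 0) [+y clear] — {shelf, side_panel}
3. top@(0, 1) [-x clear] — {shelf, side_panel, top}
4. back_panel@(1, 2) — no placed neighbour ⇒ disconnected

Invalid at step 4 (disconnected)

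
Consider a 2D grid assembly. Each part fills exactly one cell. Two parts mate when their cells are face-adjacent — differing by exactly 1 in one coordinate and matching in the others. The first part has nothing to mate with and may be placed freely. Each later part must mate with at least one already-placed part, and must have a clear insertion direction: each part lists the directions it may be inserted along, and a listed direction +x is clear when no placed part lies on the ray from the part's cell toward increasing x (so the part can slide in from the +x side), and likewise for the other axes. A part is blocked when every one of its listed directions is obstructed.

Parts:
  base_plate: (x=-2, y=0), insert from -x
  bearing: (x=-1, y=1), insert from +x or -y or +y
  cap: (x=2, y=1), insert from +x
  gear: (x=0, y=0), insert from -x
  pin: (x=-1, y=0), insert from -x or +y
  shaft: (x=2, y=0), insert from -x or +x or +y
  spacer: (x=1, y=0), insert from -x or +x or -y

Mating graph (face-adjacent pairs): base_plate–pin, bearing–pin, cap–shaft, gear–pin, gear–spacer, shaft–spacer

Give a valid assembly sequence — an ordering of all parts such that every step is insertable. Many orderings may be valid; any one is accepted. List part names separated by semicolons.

1. shaft@(2, 0) [-x clear] — {shaft}
2. spacer@(1, 0) [-x clear] — {shaft, spacer}
3. gear@(0, 0) [-x clear] — {gear, shaft, spacer}
4. pin@(-1, 0) [-x clear] — {gear, pin, shaft, spacer}
5. bearing@(-1, 1) [+x clear] — {bearing, gear, pin, shaft, spacer}
6. base_plate@(-2, 0) [-x clear] — {base_plate, bearing, gear, pin, shaft, spacer}
7. cap@(2, 1) [+x clear] — {base_plate, bearing, cap, gear, pin, shaft, spacer}

shaft; spacer; gear; pin; bearing; base_plate; cap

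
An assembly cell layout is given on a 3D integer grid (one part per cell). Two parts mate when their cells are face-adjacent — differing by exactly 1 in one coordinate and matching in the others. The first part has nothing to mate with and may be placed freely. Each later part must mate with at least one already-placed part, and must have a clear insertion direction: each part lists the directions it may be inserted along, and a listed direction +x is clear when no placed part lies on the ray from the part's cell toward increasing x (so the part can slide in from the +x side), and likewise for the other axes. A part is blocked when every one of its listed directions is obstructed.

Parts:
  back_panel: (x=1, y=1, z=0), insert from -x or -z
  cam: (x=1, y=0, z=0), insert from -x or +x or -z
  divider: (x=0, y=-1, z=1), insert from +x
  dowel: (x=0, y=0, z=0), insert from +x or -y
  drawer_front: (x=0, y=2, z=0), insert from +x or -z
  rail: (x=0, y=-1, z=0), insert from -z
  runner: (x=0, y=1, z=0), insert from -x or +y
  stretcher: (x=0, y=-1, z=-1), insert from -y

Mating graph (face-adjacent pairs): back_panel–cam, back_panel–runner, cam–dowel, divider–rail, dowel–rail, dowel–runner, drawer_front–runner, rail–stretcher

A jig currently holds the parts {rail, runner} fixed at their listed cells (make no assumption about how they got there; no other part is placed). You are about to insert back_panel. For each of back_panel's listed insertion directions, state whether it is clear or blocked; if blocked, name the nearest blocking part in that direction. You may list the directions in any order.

-x: nearest on ray is runner@(0, 1, 0) ⇒ blocked
-z: ray from back_panel(1, 1, 0) has no placed part ⇒ clear

-x: blocked by runner; -z: clear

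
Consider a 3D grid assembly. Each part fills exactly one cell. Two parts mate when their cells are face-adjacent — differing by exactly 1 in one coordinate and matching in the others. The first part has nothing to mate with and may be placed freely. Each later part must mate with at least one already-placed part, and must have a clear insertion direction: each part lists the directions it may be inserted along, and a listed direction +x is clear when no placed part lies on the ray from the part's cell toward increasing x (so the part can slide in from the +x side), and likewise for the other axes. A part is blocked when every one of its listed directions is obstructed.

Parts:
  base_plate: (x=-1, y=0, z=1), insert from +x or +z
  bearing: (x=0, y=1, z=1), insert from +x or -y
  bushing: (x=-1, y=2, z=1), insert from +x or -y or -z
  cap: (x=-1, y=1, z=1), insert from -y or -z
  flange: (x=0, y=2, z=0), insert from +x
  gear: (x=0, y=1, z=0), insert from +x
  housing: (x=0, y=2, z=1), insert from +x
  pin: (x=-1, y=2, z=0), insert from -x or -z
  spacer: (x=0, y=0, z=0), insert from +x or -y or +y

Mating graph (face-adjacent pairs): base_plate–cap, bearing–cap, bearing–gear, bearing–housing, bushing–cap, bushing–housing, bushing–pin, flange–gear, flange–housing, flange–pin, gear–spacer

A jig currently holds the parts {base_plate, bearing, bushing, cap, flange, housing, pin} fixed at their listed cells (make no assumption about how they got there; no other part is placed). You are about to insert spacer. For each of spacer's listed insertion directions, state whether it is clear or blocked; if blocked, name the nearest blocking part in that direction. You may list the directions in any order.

+x: ray from spacer(0, 0, 0) has no placed part ⇒ clear
-y: ray from spacer(0, 0, 0) has no placed part ⇒ clear
+y: nearest on ray is flange@(0, 2, 0) ⇒ blocked

+x: clear; +y: blocked by flange; -y: clear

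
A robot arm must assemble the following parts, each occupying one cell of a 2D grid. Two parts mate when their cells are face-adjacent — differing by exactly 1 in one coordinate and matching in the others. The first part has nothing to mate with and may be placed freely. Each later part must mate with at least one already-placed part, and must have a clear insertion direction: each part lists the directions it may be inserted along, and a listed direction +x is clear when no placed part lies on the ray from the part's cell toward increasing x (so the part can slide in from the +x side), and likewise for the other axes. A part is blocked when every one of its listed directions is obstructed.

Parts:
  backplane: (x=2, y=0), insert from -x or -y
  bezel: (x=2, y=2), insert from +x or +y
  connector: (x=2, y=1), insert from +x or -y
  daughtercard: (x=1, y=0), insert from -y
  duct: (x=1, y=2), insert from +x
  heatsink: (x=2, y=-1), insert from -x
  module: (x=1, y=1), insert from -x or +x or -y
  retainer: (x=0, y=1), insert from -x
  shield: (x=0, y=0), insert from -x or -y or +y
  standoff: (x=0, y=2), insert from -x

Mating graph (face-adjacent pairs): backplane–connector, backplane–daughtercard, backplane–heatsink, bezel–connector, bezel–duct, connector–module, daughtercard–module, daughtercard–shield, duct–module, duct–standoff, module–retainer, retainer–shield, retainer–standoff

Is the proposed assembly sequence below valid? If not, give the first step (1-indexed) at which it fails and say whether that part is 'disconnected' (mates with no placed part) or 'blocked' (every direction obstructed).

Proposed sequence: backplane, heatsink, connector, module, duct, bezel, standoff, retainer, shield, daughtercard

1. backplane@(2, 0) [-x clear] — {backplane}
2. heatsink@(2, -1) [-x clear] — {backplane, heatsink}
3. connector@(2, 1) [+x clear] — {backplane, connector, heatsink}
4. module@(1, 1) [-x clear] — {backplane, connector, heatsink, module}
5. duct@(1, 2) [+x clear] — {backplane, connector, duct, heatsink, module}
6. bezel@(2, 2) [+x clear] — {backplane, bezel, connector, duct, heatsink, module}
7. standoff@(0, 2) [-x clear] — {backplane, bezel, connector, duct, heatsink, module, standoff}
8. retainer@(0, 1) [-x clear] — {backplane, bezel, connector, duct, heatsink, module, retainer, standoff}
9. shield@(0, 0) [-x clear] — {backplane, bezel, connector, duct, heatsink, module, retainer, shield, standoff}
10. daughtercard@(1, 0) [-y clear] — {backplane, bezel, connector, daughtercard, duct, heatsink, module, retainer, shield, standoff}

Valid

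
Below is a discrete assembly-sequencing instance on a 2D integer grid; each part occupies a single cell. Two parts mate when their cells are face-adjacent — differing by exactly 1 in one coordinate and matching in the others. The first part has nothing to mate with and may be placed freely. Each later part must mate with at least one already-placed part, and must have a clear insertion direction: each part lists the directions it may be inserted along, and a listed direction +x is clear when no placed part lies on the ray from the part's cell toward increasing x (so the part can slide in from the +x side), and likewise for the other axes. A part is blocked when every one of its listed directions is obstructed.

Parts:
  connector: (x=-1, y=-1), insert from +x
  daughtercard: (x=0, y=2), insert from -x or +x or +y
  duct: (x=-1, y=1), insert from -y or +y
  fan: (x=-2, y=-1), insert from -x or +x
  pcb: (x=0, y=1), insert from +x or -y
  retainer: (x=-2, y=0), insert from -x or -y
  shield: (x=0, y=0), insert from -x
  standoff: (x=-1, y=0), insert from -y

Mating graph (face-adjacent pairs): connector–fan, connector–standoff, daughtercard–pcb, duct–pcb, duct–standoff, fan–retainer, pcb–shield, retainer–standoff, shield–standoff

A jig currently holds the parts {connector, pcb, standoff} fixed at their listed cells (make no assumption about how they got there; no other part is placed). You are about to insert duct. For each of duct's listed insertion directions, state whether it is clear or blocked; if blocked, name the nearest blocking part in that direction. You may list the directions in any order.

+y: clear; -y: blocked by standoff

-y: nearest on ray is standoff@(-1, 0) ⇒ blocked
+y: ray from duct(-1, 1) has no placed part ⇒ clear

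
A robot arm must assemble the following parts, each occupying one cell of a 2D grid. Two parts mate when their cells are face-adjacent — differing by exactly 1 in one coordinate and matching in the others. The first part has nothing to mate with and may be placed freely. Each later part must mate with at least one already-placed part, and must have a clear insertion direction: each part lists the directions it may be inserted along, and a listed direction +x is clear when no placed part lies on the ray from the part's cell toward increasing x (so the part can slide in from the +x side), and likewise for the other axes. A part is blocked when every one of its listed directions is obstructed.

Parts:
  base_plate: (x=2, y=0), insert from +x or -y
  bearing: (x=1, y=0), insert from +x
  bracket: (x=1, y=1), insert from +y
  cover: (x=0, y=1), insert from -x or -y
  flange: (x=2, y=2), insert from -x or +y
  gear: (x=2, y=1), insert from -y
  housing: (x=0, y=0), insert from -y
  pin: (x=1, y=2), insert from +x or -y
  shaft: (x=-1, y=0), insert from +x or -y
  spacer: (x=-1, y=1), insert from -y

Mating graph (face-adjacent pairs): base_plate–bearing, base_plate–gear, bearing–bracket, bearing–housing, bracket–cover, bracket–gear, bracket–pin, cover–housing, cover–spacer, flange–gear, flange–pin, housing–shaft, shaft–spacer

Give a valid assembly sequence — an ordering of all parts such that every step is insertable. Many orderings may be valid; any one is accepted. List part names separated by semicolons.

gear; bracket; cover; housing; spacer; shaft; pin; flange; bearing; base_plate

1. gear@(2, 1) [-y clear] — {gear}
2. bracket@(1, 1) [+y clear] — {bracket, gear}
3. cover@(0, 1) [-x clear] — {bracket, cover, gear}
4. housing@(0, 0) [-y clear] — {bracket, cover, gear, housing}
5. spacer@(-1, 1) [-y clear] — {bracket, cover, gear, housing, spacer}
6. shaft@(-1, 0) [-y clear] — {bracket, cover, gear, housing, shaft, spacer}
7. pin@(1, 2) [+x clear] — {bracket, cover, gear, housing, pin, shaft, spacer}
8. flange@(2, 2) [+y clear] — {bracket, cover, flange, gear, housing, pin, shaft, spacer}
9. bearing@(1, 0) [+x clear] — {bearing, bracket, cover, flange, gear, housing, pin, shaft, spacer}
10. base_plate@(2, 0) [+x clear] — {base_plate, bearing, bracket, cover, flange, gear, housing, pin, shaft, spacer}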